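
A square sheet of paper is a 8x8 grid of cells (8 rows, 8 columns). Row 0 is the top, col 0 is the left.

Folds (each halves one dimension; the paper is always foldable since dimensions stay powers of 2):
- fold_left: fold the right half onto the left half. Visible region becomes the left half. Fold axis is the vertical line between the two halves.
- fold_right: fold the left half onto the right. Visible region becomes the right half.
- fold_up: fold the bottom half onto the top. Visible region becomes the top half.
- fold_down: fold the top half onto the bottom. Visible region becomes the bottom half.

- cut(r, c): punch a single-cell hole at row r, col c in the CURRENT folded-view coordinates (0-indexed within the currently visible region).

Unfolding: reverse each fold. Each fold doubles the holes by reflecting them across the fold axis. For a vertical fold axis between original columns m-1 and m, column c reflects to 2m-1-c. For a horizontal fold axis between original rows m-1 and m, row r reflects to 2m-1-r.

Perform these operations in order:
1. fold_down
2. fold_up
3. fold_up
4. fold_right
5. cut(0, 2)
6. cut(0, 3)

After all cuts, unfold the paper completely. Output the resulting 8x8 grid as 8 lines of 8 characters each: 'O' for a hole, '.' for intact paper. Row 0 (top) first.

Answer: OO....OO
OO....OO
OO....OO
OO....OO
OO....OO
OO....OO
OO....OO
OO....OO

Derivation:
Op 1 fold_down: fold axis h@4; visible region now rows[4,8) x cols[0,8) = 4x8
Op 2 fold_up: fold axis h@6; visible region now rows[4,6) x cols[0,8) = 2x8
Op 3 fold_up: fold axis h@5; visible region now rows[4,5) x cols[0,8) = 1x8
Op 4 fold_right: fold axis v@4; visible region now rows[4,5) x cols[4,8) = 1x4
Op 5 cut(0, 2): punch at orig (4,6); cuts so far [(4, 6)]; region rows[4,5) x cols[4,8) = 1x4
Op 6 cut(0, 3): punch at orig (4,7); cuts so far [(4, 6), (4, 7)]; region rows[4,5) x cols[4,8) = 1x4
Unfold 1 (reflect across v@4): 4 holes -> [(4, 0), (4, 1), (4, 6), (4, 7)]
Unfold 2 (reflect across h@5): 8 holes -> [(4, 0), (4, 1), (4, 6), (4, 7), (5, 0), (5, 1), (5, 6), (5, 7)]
Unfold 3 (reflect across h@6): 16 holes -> [(4, 0), (4, 1), (4, 6), (4, 7), (5, 0), (5, 1), (5, 6), (5, 7), (6, 0), (6, 1), (6, 6), (6, 7), (7, 0), (7, 1), (7, 6), (7, 7)]
Unfold 4 (reflect across h@4): 32 holes -> [(0, 0), (0, 1), (0, 6), (0, 7), (1, 0), (1, 1), (1, 6), (1, 7), (2, 0), (2, 1), (2, 6), (2, 7), (3, 0), (3, 1), (3, 6), (3, 7), (4, 0), (4, 1), (4, 6), (4, 7), (5, 0), (5, 1), (5, 6), (5, 7), (6, 0), (6, 1), (6, 6), (6, 7), (7, 0), (7, 1), (7, 6), (7, 7)]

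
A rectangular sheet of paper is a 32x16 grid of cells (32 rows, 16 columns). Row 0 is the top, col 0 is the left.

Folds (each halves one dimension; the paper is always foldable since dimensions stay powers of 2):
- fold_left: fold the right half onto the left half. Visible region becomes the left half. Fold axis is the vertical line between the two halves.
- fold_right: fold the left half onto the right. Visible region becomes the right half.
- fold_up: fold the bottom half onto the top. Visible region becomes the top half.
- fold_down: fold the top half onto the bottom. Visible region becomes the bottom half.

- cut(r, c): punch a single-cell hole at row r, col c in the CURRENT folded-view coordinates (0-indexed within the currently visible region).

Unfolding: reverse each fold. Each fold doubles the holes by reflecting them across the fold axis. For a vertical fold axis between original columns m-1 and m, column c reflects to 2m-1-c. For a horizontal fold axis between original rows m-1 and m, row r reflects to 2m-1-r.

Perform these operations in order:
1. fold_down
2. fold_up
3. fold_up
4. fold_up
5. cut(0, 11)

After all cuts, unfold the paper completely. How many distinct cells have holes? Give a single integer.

Answer: 16

Derivation:
Op 1 fold_down: fold axis h@16; visible region now rows[16,32) x cols[0,16) = 16x16
Op 2 fold_up: fold axis h@24; visible region now rows[16,24) x cols[0,16) = 8x16
Op 3 fold_up: fold axis h@20; visible region now rows[16,20) x cols[0,16) = 4x16
Op 4 fold_up: fold axis h@18; visible region now rows[16,18) x cols[0,16) = 2x16
Op 5 cut(0, 11): punch at orig (16,11); cuts so far [(16, 11)]; region rows[16,18) x cols[0,16) = 2x16
Unfold 1 (reflect across h@18): 2 holes -> [(16, 11), (19, 11)]
Unfold 2 (reflect across h@20): 4 holes -> [(16, 11), (19, 11), (20, 11), (23, 11)]
Unfold 3 (reflect across h@24): 8 holes -> [(16, 11), (19, 11), (20, 11), (23, 11), (24, 11), (27, 11), (28, 11), (31, 11)]
Unfold 4 (reflect across h@16): 16 holes -> [(0, 11), (3, 11), (4, 11), (7, 11), (8, 11), (11, 11), (12, 11), (15, 11), (16, 11), (19, 11), (20, 11), (23, 11), (24, 11), (27, 11), (28, 11), (31, 11)]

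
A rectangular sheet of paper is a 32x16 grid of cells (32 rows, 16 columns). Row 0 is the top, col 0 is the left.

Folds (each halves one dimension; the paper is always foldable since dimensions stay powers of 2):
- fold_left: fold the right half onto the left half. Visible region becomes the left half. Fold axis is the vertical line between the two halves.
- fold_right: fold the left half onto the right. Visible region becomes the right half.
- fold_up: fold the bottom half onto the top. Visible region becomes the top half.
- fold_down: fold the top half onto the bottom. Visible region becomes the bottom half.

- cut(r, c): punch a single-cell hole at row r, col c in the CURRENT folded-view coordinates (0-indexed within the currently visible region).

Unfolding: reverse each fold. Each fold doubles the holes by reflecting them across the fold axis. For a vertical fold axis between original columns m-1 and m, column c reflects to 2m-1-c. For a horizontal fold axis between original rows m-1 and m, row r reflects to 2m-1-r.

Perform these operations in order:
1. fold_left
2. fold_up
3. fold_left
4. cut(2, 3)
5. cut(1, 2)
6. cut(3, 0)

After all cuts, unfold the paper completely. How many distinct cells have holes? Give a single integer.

Op 1 fold_left: fold axis v@8; visible region now rows[0,32) x cols[0,8) = 32x8
Op 2 fold_up: fold axis h@16; visible region now rows[0,16) x cols[0,8) = 16x8
Op 3 fold_left: fold axis v@4; visible region now rows[0,16) x cols[0,4) = 16x4
Op 4 cut(2, 3): punch at orig (2,3); cuts so far [(2, 3)]; region rows[0,16) x cols[0,4) = 16x4
Op 5 cut(1, 2): punch at orig (1,2); cuts so far [(1, 2), (2, 3)]; region rows[0,16) x cols[0,4) = 16x4
Op 6 cut(3, 0): punch at orig (3,0); cuts so far [(1, 2), (2, 3), (3, 0)]; region rows[0,16) x cols[0,4) = 16x4
Unfold 1 (reflect across v@4): 6 holes -> [(1, 2), (1, 5), (2, 3), (2, 4), (3, 0), (3, 7)]
Unfold 2 (reflect across h@16): 12 holes -> [(1, 2), (1, 5), (2, 3), (2, 4), (3, 0), (3, 7), (28, 0), (28, 7), (29, 3), (29, 4), (30, 2), (30, 5)]
Unfold 3 (reflect across v@8): 24 holes -> [(1, 2), (1, 5), (1, 10), (1, 13), (2, 3), (2, 4), (2, 11), (2, 12), (3, 0), (3, 7), (3, 8), (3, 15), (28, 0), (28, 7), (28, 8), (28, 15), (29, 3), (29, 4), (29, 11), (29, 12), (30, 2), (30, 5), (30, 10), (30, 13)]

Answer: 24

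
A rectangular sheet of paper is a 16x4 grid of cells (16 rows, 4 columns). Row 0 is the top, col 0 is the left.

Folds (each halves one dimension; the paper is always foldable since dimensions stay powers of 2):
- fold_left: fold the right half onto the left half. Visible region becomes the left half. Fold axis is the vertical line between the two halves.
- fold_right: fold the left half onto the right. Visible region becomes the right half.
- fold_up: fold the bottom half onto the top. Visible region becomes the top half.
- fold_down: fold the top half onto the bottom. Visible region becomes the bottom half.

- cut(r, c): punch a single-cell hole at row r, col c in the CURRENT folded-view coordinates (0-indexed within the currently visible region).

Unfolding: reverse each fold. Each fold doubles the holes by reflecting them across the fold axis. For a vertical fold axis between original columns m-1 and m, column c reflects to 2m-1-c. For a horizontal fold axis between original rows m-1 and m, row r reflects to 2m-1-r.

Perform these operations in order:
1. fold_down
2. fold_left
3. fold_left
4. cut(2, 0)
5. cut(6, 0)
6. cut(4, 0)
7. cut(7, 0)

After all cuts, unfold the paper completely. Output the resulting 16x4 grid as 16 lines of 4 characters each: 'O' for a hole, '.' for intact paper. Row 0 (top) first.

Op 1 fold_down: fold axis h@8; visible region now rows[8,16) x cols[0,4) = 8x4
Op 2 fold_left: fold axis v@2; visible region now rows[8,16) x cols[0,2) = 8x2
Op 3 fold_left: fold axis v@1; visible region now rows[8,16) x cols[0,1) = 8x1
Op 4 cut(2, 0): punch at orig (10,0); cuts so far [(10, 0)]; region rows[8,16) x cols[0,1) = 8x1
Op 5 cut(6, 0): punch at orig (14,0); cuts so far [(10, 0), (14, 0)]; region rows[8,16) x cols[0,1) = 8x1
Op 6 cut(4, 0): punch at orig (12,0); cuts so far [(10, 0), (12, 0), (14, 0)]; region rows[8,16) x cols[0,1) = 8x1
Op 7 cut(7, 0): punch at orig (15,0); cuts so far [(10, 0), (12, 0), (14, 0), (15, 0)]; region rows[8,16) x cols[0,1) = 8x1
Unfold 1 (reflect across v@1): 8 holes -> [(10, 0), (10, 1), (12, 0), (12, 1), (14, 0), (14, 1), (15, 0), (15, 1)]
Unfold 2 (reflect across v@2): 16 holes -> [(10, 0), (10, 1), (10, 2), (10, 3), (12, 0), (12, 1), (12, 2), (12, 3), (14, 0), (14, 1), (14, 2), (14, 3), (15, 0), (15, 1), (15, 2), (15, 3)]
Unfold 3 (reflect across h@8): 32 holes -> [(0, 0), (0, 1), (0, 2), (0, 3), (1, 0), (1, 1), (1, 2), (1, 3), (3, 0), (3, 1), (3, 2), (3, 3), (5, 0), (5, 1), (5, 2), (5, 3), (10, 0), (10, 1), (10, 2), (10, 3), (12, 0), (12, 1), (12, 2), (12, 3), (14, 0), (14, 1), (14, 2), (14, 3), (15, 0), (15, 1), (15, 2), (15, 3)]

Answer: OOOO
OOOO
....
OOOO
....
OOOO
....
....
....
....
OOOO
....
OOOO
....
OOOO
OOOO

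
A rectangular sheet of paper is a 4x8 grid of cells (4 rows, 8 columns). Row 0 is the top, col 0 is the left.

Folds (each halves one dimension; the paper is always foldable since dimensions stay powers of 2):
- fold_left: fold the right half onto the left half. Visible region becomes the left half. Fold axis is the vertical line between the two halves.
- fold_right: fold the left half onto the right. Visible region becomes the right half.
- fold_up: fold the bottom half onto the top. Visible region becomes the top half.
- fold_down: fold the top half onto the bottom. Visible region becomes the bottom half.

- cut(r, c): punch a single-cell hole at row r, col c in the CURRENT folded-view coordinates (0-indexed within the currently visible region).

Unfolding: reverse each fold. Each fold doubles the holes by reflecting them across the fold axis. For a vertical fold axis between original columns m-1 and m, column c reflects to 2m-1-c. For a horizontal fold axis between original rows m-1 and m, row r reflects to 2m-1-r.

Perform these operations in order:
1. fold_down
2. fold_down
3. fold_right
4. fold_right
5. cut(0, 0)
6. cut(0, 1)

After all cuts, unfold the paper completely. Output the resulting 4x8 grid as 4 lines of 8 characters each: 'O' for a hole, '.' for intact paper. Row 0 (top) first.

Answer: OOOOOOOO
OOOOOOOO
OOOOOOOO
OOOOOOOO

Derivation:
Op 1 fold_down: fold axis h@2; visible region now rows[2,4) x cols[0,8) = 2x8
Op 2 fold_down: fold axis h@3; visible region now rows[3,4) x cols[0,8) = 1x8
Op 3 fold_right: fold axis v@4; visible region now rows[3,4) x cols[4,8) = 1x4
Op 4 fold_right: fold axis v@6; visible region now rows[3,4) x cols[6,8) = 1x2
Op 5 cut(0, 0): punch at orig (3,6); cuts so far [(3, 6)]; region rows[3,4) x cols[6,8) = 1x2
Op 6 cut(0, 1): punch at orig (3,7); cuts so far [(3, 6), (3, 7)]; region rows[3,4) x cols[6,8) = 1x2
Unfold 1 (reflect across v@6): 4 holes -> [(3, 4), (3, 5), (3, 6), (3, 7)]
Unfold 2 (reflect across v@4): 8 holes -> [(3, 0), (3, 1), (3, 2), (3, 3), (3, 4), (3, 5), (3, 6), (3, 7)]
Unfold 3 (reflect across h@3): 16 holes -> [(2, 0), (2, 1), (2, 2), (2, 3), (2, 4), (2, 5), (2, 6), (2, 7), (3, 0), (3, 1), (3, 2), (3, 3), (3, 4), (3, 5), (3, 6), (3, 7)]
Unfold 4 (reflect across h@2): 32 holes -> [(0, 0), (0, 1), (0, 2), (0, 3), (0, 4), (0, 5), (0, 6), (0, 7), (1, 0), (1, 1), (1, 2), (1, 3), (1, 4), (1, 5), (1, 6), (1, 7), (2, 0), (2, 1), (2, 2), (2, 3), (2, 4), (2, 5), (2, 6), (2, 7), (3, 0), (3, 1), (3, 2), (3, 3), (3, 4), (3, 5), (3, 6), (3, 7)]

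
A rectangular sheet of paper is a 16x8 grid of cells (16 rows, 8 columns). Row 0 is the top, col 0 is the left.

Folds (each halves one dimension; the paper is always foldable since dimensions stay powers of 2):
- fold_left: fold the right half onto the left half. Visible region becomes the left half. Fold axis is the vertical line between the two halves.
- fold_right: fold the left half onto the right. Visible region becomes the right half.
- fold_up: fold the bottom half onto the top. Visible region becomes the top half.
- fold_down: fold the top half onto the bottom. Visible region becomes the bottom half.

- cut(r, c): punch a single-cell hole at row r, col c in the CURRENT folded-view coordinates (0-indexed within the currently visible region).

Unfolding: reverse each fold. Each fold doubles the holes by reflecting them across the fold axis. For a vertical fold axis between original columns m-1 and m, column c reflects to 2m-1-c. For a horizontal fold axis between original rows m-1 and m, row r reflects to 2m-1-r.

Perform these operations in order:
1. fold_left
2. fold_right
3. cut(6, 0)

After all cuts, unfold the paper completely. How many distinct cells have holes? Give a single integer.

Op 1 fold_left: fold axis v@4; visible region now rows[0,16) x cols[0,4) = 16x4
Op 2 fold_right: fold axis v@2; visible region now rows[0,16) x cols[2,4) = 16x2
Op 3 cut(6, 0): punch at orig (6,2); cuts so far [(6, 2)]; region rows[0,16) x cols[2,4) = 16x2
Unfold 1 (reflect across v@2): 2 holes -> [(6, 1), (6, 2)]
Unfold 2 (reflect across v@4): 4 holes -> [(6, 1), (6, 2), (6, 5), (6, 6)]

Answer: 4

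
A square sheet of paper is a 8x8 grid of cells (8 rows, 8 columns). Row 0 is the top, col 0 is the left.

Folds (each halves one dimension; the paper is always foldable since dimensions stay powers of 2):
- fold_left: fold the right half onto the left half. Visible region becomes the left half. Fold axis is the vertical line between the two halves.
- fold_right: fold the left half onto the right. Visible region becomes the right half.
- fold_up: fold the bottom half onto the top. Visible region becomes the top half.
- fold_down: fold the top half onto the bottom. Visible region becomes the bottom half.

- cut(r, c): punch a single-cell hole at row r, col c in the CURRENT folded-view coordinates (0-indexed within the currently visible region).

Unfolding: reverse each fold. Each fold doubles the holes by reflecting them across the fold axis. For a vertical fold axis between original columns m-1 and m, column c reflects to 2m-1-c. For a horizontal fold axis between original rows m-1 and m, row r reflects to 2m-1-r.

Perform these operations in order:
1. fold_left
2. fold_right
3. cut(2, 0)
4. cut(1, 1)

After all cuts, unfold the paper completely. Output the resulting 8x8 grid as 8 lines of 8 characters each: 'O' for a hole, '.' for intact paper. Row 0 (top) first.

Answer: ........
O..OO..O
.OO..OO.
........
........
........
........
........

Derivation:
Op 1 fold_left: fold axis v@4; visible region now rows[0,8) x cols[0,4) = 8x4
Op 2 fold_right: fold axis v@2; visible region now rows[0,8) x cols[2,4) = 8x2
Op 3 cut(2, 0): punch at orig (2,2); cuts so far [(2, 2)]; region rows[0,8) x cols[2,4) = 8x2
Op 4 cut(1, 1): punch at orig (1,3); cuts so far [(1, 3), (2, 2)]; region rows[0,8) x cols[2,4) = 8x2
Unfold 1 (reflect across v@2): 4 holes -> [(1, 0), (1, 3), (2, 1), (2, 2)]
Unfold 2 (reflect across v@4): 8 holes -> [(1, 0), (1, 3), (1, 4), (1, 7), (2, 1), (2, 2), (2, 5), (2, 6)]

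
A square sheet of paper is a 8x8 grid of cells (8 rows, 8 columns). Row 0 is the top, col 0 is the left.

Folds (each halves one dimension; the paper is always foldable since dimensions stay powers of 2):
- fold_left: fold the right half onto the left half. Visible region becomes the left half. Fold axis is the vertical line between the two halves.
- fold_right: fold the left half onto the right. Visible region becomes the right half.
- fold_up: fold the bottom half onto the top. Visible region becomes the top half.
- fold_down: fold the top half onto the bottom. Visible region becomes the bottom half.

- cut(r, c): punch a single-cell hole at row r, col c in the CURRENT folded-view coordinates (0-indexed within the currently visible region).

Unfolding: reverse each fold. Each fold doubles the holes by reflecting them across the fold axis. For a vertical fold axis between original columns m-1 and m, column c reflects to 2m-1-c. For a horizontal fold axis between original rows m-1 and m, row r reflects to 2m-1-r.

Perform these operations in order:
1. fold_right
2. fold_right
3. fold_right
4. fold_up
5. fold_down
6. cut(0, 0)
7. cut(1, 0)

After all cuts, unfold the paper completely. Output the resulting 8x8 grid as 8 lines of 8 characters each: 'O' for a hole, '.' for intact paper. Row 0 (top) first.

Answer: OOOOOOOO
OOOOOOOO
OOOOOOOO
OOOOOOOO
OOOOOOOO
OOOOOOOO
OOOOOOOO
OOOOOOOO

Derivation:
Op 1 fold_right: fold axis v@4; visible region now rows[0,8) x cols[4,8) = 8x4
Op 2 fold_right: fold axis v@6; visible region now rows[0,8) x cols[6,8) = 8x2
Op 3 fold_right: fold axis v@7; visible region now rows[0,8) x cols[7,8) = 8x1
Op 4 fold_up: fold axis h@4; visible region now rows[0,4) x cols[7,8) = 4x1
Op 5 fold_down: fold axis h@2; visible region now rows[2,4) x cols[7,8) = 2x1
Op 6 cut(0, 0): punch at orig (2,7); cuts so far [(2, 7)]; region rows[2,4) x cols[7,8) = 2x1
Op 7 cut(1, 0): punch at orig (3,7); cuts so far [(2, 7), (3, 7)]; region rows[2,4) x cols[7,8) = 2x1
Unfold 1 (reflect across h@2): 4 holes -> [(0, 7), (1, 7), (2, 7), (3, 7)]
Unfold 2 (reflect across h@4): 8 holes -> [(0, 7), (1, 7), (2, 7), (3, 7), (4, 7), (5, 7), (6, 7), (7, 7)]
Unfold 3 (reflect across v@7): 16 holes -> [(0, 6), (0, 7), (1, 6), (1, 7), (2, 6), (2, 7), (3, 6), (3, 7), (4, 6), (4, 7), (5, 6), (5, 7), (6, 6), (6, 7), (7, 6), (7, 7)]
Unfold 4 (reflect across v@6): 32 holes -> [(0, 4), (0, 5), (0, 6), (0, 7), (1, 4), (1, 5), (1, 6), (1, 7), (2, 4), (2, 5), (2, 6), (2, 7), (3, 4), (3, 5), (3, 6), (3, 7), (4, 4), (4, 5), (4, 6), (4, 7), (5, 4), (5, 5), (5, 6), (5, 7), (6, 4), (6, 5), (6, 6), (6, 7), (7, 4), (7, 5), (7, 6), (7, 7)]
Unfold 5 (reflect across v@4): 64 holes -> [(0, 0), (0, 1), (0, 2), (0, 3), (0, 4), (0, 5), (0, 6), (0, 7), (1, 0), (1, 1), (1, 2), (1, 3), (1, 4), (1, 5), (1, 6), (1, 7), (2, 0), (2, 1), (2, 2), (2, 3), (2, 4), (2, 5), (2, 6), (2, 7), (3, 0), (3, 1), (3, 2), (3, 3), (3, 4), (3, 5), (3, 6), (3, 7), (4, 0), (4, 1), (4, 2), (4, 3), (4, 4), (4, 5), (4, 6), (4, 7), (5, 0), (5, 1), (5, 2), (5, 3), (5, 4), (5, 5), (5, 6), (5, 7), (6, 0), (6, 1), (6, 2), (6, 3), (6, 4), (6, 5), (6, 6), (6, 7), (7, 0), (7, 1), (7, 2), (7, 3), (7, 4), (7, 5), (7, 6), (7, 7)]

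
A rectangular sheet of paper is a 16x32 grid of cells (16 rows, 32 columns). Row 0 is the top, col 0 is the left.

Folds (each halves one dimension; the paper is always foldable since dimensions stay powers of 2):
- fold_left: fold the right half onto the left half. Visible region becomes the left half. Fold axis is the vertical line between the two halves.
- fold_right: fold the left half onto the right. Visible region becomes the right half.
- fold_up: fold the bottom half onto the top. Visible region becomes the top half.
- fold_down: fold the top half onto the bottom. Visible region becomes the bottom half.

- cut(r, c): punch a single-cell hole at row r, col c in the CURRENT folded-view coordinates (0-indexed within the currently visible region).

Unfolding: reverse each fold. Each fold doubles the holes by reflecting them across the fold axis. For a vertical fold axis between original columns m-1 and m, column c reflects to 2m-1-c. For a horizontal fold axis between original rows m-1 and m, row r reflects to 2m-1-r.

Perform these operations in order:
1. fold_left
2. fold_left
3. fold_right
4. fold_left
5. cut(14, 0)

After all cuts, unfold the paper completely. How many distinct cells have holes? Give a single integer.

Answer: 16

Derivation:
Op 1 fold_left: fold axis v@16; visible region now rows[0,16) x cols[0,16) = 16x16
Op 2 fold_left: fold axis v@8; visible region now rows[0,16) x cols[0,8) = 16x8
Op 3 fold_right: fold axis v@4; visible region now rows[0,16) x cols[4,8) = 16x4
Op 4 fold_left: fold axis v@6; visible region now rows[0,16) x cols[4,6) = 16x2
Op 5 cut(14, 0): punch at orig (14,4); cuts so far [(14, 4)]; region rows[0,16) x cols[4,6) = 16x2
Unfold 1 (reflect across v@6): 2 holes -> [(14, 4), (14, 7)]
Unfold 2 (reflect across v@4): 4 holes -> [(14, 0), (14, 3), (14, 4), (14, 7)]
Unfold 3 (reflect across v@8): 8 holes -> [(14, 0), (14, 3), (14, 4), (14, 7), (14, 8), (14, 11), (14, 12), (14, 15)]
Unfold 4 (reflect across v@16): 16 holes -> [(14, 0), (14, 3), (14, 4), (14, 7), (14, 8), (14, 11), (14, 12), (14, 15), (14, 16), (14, 19), (14, 20), (14, 23), (14, 24), (14, 27), (14, 28), (14, 31)]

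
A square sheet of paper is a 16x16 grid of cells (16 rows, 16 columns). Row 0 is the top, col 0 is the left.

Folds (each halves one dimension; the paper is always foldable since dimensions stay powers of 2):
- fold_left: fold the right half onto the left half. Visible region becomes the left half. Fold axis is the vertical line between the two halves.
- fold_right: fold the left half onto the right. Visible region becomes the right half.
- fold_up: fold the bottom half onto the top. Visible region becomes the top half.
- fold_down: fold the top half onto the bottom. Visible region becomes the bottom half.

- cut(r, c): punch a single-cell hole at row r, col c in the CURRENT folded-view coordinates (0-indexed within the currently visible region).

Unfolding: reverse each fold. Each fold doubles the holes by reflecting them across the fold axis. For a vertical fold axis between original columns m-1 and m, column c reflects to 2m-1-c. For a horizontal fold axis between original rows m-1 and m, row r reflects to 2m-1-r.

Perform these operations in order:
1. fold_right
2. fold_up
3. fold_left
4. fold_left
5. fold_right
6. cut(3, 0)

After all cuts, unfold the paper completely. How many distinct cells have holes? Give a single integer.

Answer: 32

Derivation:
Op 1 fold_right: fold axis v@8; visible region now rows[0,16) x cols[8,16) = 16x8
Op 2 fold_up: fold axis h@8; visible region now rows[0,8) x cols[8,16) = 8x8
Op 3 fold_left: fold axis v@12; visible region now rows[0,8) x cols[8,12) = 8x4
Op 4 fold_left: fold axis v@10; visible region now rows[0,8) x cols[8,10) = 8x2
Op 5 fold_right: fold axis v@9; visible region now rows[0,8) x cols[9,10) = 8x1
Op 6 cut(3, 0): punch at orig (3,9); cuts so far [(3, 9)]; region rows[0,8) x cols[9,10) = 8x1
Unfold 1 (reflect across v@9): 2 holes -> [(3, 8), (3, 9)]
Unfold 2 (reflect across v@10): 4 holes -> [(3, 8), (3, 9), (3, 10), (3, 11)]
Unfold 3 (reflect across v@12): 8 holes -> [(3, 8), (3, 9), (3, 10), (3, 11), (3, 12), (3, 13), (3, 14), (3, 15)]
Unfold 4 (reflect across h@8): 16 holes -> [(3, 8), (3, 9), (3, 10), (3, 11), (3, 12), (3, 13), (3, 14), (3, 15), (12, 8), (12, 9), (12, 10), (12, 11), (12, 12), (12, 13), (12, 14), (12, 15)]
Unfold 5 (reflect across v@8): 32 holes -> [(3, 0), (3, 1), (3, 2), (3, 3), (3, 4), (3, 5), (3, 6), (3, 7), (3, 8), (3, 9), (3, 10), (3, 11), (3, 12), (3, 13), (3, 14), (3, 15), (12, 0), (12, 1), (12, 2), (12, 3), (12, 4), (12, 5), (12, 6), (12, 7), (12, 8), (12, 9), (12, 10), (12, 11), (12, 12), (12, 13), (12, 14), (12, 15)]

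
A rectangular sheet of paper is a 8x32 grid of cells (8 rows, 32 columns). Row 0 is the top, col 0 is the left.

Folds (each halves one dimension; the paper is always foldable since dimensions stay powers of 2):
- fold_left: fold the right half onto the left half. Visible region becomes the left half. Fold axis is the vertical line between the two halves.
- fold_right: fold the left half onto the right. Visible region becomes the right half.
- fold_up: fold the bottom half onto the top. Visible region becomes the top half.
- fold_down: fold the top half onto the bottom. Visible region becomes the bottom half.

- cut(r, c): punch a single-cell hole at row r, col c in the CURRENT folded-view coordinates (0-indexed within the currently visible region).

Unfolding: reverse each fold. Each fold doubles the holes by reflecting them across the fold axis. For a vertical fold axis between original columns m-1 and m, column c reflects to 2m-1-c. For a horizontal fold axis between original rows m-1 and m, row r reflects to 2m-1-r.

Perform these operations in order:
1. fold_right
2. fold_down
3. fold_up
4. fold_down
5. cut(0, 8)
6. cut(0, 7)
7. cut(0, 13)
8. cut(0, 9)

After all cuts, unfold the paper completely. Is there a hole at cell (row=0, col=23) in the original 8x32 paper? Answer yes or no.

Answer: yes

Derivation:
Op 1 fold_right: fold axis v@16; visible region now rows[0,8) x cols[16,32) = 8x16
Op 2 fold_down: fold axis h@4; visible region now rows[4,8) x cols[16,32) = 4x16
Op 3 fold_up: fold axis h@6; visible region now rows[4,6) x cols[16,32) = 2x16
Op 4 fold_down: fold axis h@5; visible region now rows[5,6) x cols[16,32) = 1x16
Op 5 cut(0, 8): punch at orig (5,24); cuts so far [(5, 24)]; region rows[5,6) x cols[16,32) = 1x16
Op 6 cut(0, 7): punch at orig (5,23); cuts so far [(5, 23), (5, 24)]; region rows[5,6) x cols[16,32) = 1x16
Op 7 cut(0, 13): punch at orig (5,29); cuts so far [(5, 23), (5, 24), (5, 29)]; region rows[5,6) x cols[16,32) = 1x16
Op 8 cut(0, 9): punch at orig (5,25); cuts so far [(5, 23), (5, 24), (5, 25), (5, 29)]; region rows[5,6) x cols[16,32) = 1x16
Unfold 1 (reflect across h@5): 8 holes -> [(4, 23), (4, 24), (4, 25), (4, 29), (5, 23), (5, 24), (5, 25), (5, 29)]
Unfold 2 (reflect across h@6): 16 holes -> [(4, 23), (4, 24), (4, 25), (4, 29), (5, 23), (5, 24), (5, 25), (5, 29), (6, 23), (6, 24), (6, 25), (6, 29), (7, 23), (7, 24), (7, 25), (7, 29)]
Unfold 3 (reflect across h@4): 32 holes -> [(0, 23), (0, 24), (0, 25), (0, 29), (1, 23), (1, 24), (1, 25), (1, 29), (2, 23), (2, 24), (2, 25), (2, 29), (3, 23), (3, 24), (3, 25), (3, 29), (4, 23), (4, 24), (4, 25), (4, 29), (5, 23), (5, 24), (5, 25), (5, 29), (6, 23), (6, 24), (6, 25), (6, 29), (7, 23), (7, 24), (7, 25), (7, 29)]
Unfold 4 (reflect across v@16): 64 holes -> [(0, 2), (0, 6), (0, 7), (0, 8), (0, 23), (0, 24), (0, 25), (0, 29), (1, 2), (1, 6), (1, 7), (1, 8), (1, 23), (1, 24), (1, 25), (1, 29), (2, 2), (2, 6), (2, 7), (2, 8), (2, 23), (2, 24), (2, 25), (2, 29), (3, 2), (3, 6), (3, 7), (3, 8), (3, 23), (3, 24), (3, 25), (3, 29), (4, 2), (4, 6), (4, 7), (4, 8), (4, 23), (4, 24), (4, 25), (4, 29), (5, 2), (5, 6), (5, 7), (5, 8), (5, 23), (5, 24), (5, 25), (5, 29), (6, 2), (6, 6), (6, 7), (6, 8), (6, 23), (6, 24), (6, 25), (6, 29), (7, 2), (7, 6), (7, 7), (7, 8), (7, 23), (7, 24), (7, 25), (7, 29)]
Holes: [(0, 2), (0, 6), (0, 7), (0, 8), (0, 23), (0, 24), (0, 25), (0, 29), (1, 2), (1, 6), (1, 7), (1, 8), (1, 23), (1, 24), (1, 25), (1, 29), (2, 2), (2, 6), (2, 7), (2, 8), (2, 23), (2, 24), (2, 25), (2, 29), (3, 2), (3, 6), (3, 7), (3, 8), (3, 23), (3, 24), (3, 25), (3, 29), (4, 2), (4, 6), (4, 7), (4, 8), (4, 23), (4, 24), (4, 25), (4, 29), (5, 2), (5, 6), (5, 7), (5, 8), (5, 23), (5, 24), (5, 25), (5, 29), (6, 2), (6, 6), (6, 7), (6, 8), (6, 23), (6, 24), (6, 25), (6, 29), (7, 2), (7, 6), (7, 7), (7, 8), (7, 23), (7, 24), (7, 25), (7, 29)]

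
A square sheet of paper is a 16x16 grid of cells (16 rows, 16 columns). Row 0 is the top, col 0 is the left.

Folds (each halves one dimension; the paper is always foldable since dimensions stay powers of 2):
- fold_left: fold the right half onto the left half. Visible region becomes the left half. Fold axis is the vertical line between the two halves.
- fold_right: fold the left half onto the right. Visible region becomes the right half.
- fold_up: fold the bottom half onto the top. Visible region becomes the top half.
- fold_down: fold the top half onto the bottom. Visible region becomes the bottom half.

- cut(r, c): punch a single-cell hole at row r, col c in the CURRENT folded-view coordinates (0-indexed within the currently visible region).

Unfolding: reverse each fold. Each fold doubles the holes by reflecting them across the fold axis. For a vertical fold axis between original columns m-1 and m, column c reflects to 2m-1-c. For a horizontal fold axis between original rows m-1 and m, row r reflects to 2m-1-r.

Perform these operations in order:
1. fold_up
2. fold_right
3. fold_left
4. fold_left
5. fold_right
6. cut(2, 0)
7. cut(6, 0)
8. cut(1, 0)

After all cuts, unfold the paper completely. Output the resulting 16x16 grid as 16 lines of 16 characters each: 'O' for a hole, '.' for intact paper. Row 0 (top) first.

Op 1 fold_up: fold axis h@8; visible region now rows[0,8) x cols[0,16) = 8x16
Op 2 fold_right: fold axis v@8; visible region now rows[0,8) x cols[8,16) = 8x8
Op 3 fold_left: fold axis v@12; visible region now rows[0,8) x cols[8,12) = 8x4
Op 4 fold_left: fold axis v@10; visible region now rows[0,8) x cols[8,10) = 8x2
Op 5 fold_right: fold axis v@9; visible region now rows[0,8) x cols[9,10) = 8x1
Op 6 cut(2, 0): punch at orig (2,9); cuts so far [(2, 9)]; region rows[0,8) x cols[9,10) = 8x1
Op 7 cut(6, 0): punch at orig (6,9); cuts so far [(2, 9), (6, 9)]; region rows[0,8) x cols[9,10) = 8x1
Op 8 cut(1, 0): punch at orig (1,9); cuts so far [(1, 9), (2, 9), (6, 9)]; region rows[0,8) x cols[9,10) = 8x1
Unfold 1 (reflect across v@9): 6 holes -> [(1, 8), (1, 9), (2, 8), (2, 9), (6, 8), (6, 9)]
Unfold 2 (reflect across v@10): 12 holes -> [(1, 8), (1, 9), (1, 10), (1, 11), (2, 8), (2, 9), (2, 10), (2, 11), (6, 8), (6, 9), (6, 10), (6, 11)]
Unfold 3 (reflect across v@12): 24 holes -> [(1, 8), (1, 9), (1, 10), (1, 11), (1, 12), (1, 13), (1, 14), (1, 15), (2, 8), (2, 9), (2, 10), (2, 11), (2, 12), (2, 13), (2, 14), (2, 15), (6, 8), (6, 9), (6, 10), (6, 11), (6, 12), (6, 13), (6, 14), (6, 15)]
Unfold 4 (reflect across v@8): 48 holes -> [(1, 0), (1, 1), (1, 2), (1, 3), (1, 4), (1, 5), (1, 6), (1, 7), (1, 8), (1, 9), (1, 10), (1, 11), (1, 12), (1, 13), (1, 14), (1, 15), (2, 0), (2, 1), (2, 2), (2, 3), (2, 4), (2, 5), (2, 6), (2, 7), (2, 8), (2, 9), (2, 10), (2, 11), (2, 12), (2, 13), (2, 14), (2, 15), (6, 0), (6, 1), (6, 2), (6, 3), (6, 4), (6, 5), (6, 6), (6, 7), (6, 8), (6, 9), (6, 10), (6, 11), (6, 12), (6, 13), (6, 14), (6, 15)]
Unfold 5 (reflect across h@8): 96 holes -> [(1, 0), (1, 1), (1, 2), (1, 3), (1, 4), (1, 5), (1, 6), (1, 7), (1, 8), (1, 9), (1, 10), (1, 11), (1, 12), (1, 13), (1, 14), (1, 15), (2, 0), (2, 1), (2, 2), (2, 3), (2, 4), (2, 5), (2, 6), (2, 7), (2, 8), (2, 9), (2, 10), (2, 11), (2, 12), (2, 13), (2, 14), (2, 15), (6, 0), (6, 1), (6, 2), (6, 3), (6, 4), (6, 5), (6, 6), (6, 7), (6, 8), (6, 9), (6, 10), (6, 11), (6, 12), (6, 13), (6, 14), (6, 15), (9, 0), (9, 1), (9, 2), (9, 3), (9, 4), (9, 5), (9, 6), (9, 7), (9, 8), (9, 9), (9, 10), (9, 11), (9, 12), (9, 13), (9, 14), (9, 15), (13, 0), (13, 1), (13, 2), (13, 3), (13, 4), (13, 5), (13, 6), (13, 7), (13, 8), (13, 9), (13, 10), (13, 11), (13, 12), (13, 13), (13, 14), (13, 15), (14, 0), (14, 1), (14, 2), (14, 3), (14, 4), (14, 5), (14, 6), (14, 7), (14, 8), (14, 9), (14, 10), (14, 11), (14, 12), (14, 13), (14, 14), (14, 15)]

Answer: ................
OOOOOOOOOOOOOOOO
OOOOOOOOOOOOOOOO
................
................
................
OOOOOOOOOOOOOOOO
................
................
OOOOOOOOOOOOOOOO
................
................
................
OOOOOOOOOOOOOOOO
OOOOOOOOOOOOOOOO
................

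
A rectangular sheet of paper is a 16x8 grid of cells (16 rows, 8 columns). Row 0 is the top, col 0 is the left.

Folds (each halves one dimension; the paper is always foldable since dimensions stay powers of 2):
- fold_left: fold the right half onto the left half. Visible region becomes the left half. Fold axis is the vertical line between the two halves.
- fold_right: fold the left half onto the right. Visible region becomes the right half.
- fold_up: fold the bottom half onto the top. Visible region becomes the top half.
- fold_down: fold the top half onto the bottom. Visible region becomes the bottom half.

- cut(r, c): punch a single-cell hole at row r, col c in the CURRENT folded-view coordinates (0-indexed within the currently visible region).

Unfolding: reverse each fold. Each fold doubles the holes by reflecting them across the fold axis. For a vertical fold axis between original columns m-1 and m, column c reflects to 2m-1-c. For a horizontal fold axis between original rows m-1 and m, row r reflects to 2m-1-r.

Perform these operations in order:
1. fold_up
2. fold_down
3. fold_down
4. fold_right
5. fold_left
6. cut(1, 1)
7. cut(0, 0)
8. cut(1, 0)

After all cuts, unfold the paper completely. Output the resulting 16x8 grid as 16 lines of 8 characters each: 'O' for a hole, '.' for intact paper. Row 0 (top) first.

Answer: OOOOOOOO
O..OO..O
O..OO..O
OOOOOOOO
OOOOOOOO
O..OO..O
O..OO..O
OOOOOOOO
OOOOOOOO
O..OO..O
O..OO..O
OOOOOOOO
OOOOOOOO
O..OO..O
O..OO..O
OOOOOOOO

Derivation:
Op 1 fold_up: fold axis h@8; visible region now rows[0,8) x cols[0,8) = 8x8
Op 2 fold_down: fold axis h@4; visible region now rows[4,8) x cols[0,8) = 4x8
Op 3 fold_down: fold axis h@6; visible region now rows[6,8) x cols[0,8) = 2x8
Op 4 fold_right: fold axis v@4; visible region now rows[6,8) x cols[4,8) = 2x4
Op 5 fold_left: fold axis v@6; visible region now rows[6,8) x cols[4,6) = 2x2
Op 6 cut(1, 1): punch at orig (7,5); cuts so far [(7, 5)]; region rows[6,8) x cols[4,6) = 2x2
Op 7 cut(0, 0): punch at orig (6,4); cuts so far [(6, 4), (7, 5)]; region rows[6,8) x cols[4,6) = 2x2
Op 8 cut(1, 0): punch at orig (7,4); cuts so far [(6, 4), (7, 4), (7, 5)]; region rows[6,8) x cols[4,6) = 2x2
Unfold 1 (reflect across v@6): 6 holes -> [(6, 4), (6, 7), (7, 4), (7, 5), (7, 6), (7, 7)]
Unfold 2 (reflect across v@4): 12 holes -> [(6, 0), (6, 3), (6, 4), (6, 7), (7, 0), (7, 1), (7, 2), (7, 3), (7, 4), (7, 5), (7, 6), (7, 7)]
Unfold 3 (reflect across h@6): 24 holes -> [(4, 0), (4, 1), (4, 2), (4, 3), (4, 4), (4, 5), (4, 6), (4, 7), (5, 0), (5, 3), (5, 4), (5, 7), (6, 0), (6, 3), (6, 4), (6, 7), (7, 0), (7, 1), (7, 2), (7, 3), (7, 4), (7, 5), (7, 6), (7, 7)]
Unfold 4 (reflect across h@4): 48 holes -> [(0, 0), (0, 1), (0, 2), (0, 3), (0, 4), (0, 5), (0, 6), (0, 7), (1, 0), (1, 3), (1, 4), (1, 7), (2, 0), (2, 3), (2, 4), (2, 7), (3, 0), (3, 1), (3, 2), (3, 3), (3, 4), (3, 5), (3, 6), (3, 7), (4, 0), (4, 1), (4, 2), (4, 3), (4, 4), (4, 5), (4, 6), (4, 7), (5, 0), (5, 3), (5, 4), (5, 7), (6, 0), (6, 3), (6, 4), (6, 7), (7, 0), (7, 1), (7, 2), (7, 3), (7, 4), (7, 5), (7, 6), (7, 7)]
Unfold 5 (reflect across h@8): 96 holes -> [(0, 0), (0, 1), (0, 2), (0, 3), (0, 4), (0, 5), (0, 6), (0, 7), (1, 0), (1, 3), (1, 4), (1, 7), (2, 0), (2, 3), (2, 4), (2, 7), (3, 0), (3, 1), (3, 2), (3, 3), (3, 4), (3, 5), (3, 6), (3, 7), (4, 0), (4, 1), (4, 2), (4, 3), (4, 4), (4, 5), (4, 6), (4, 7), (5, 0), (5, 3), (5, 4), (5, 7), (6, 0), (6, 3), (6, 4), (6, 7), (7, 0), (7, 1), (7, 2), (7, 3), (7, 4), (7, 5), (7, 6), (7, 7), (8, 0), (8, 1), (8, 2), (8, 3), (8, 4), (8, 5), (8, 6), (8, 7), (9, 0), (9, 3), (9, 4), (9, 7), (10, 0), (10, 3), (10, 4), (10, 7), (11, 0), (11, 1), (11, 2), (11, 3), (11, 4), (11, 5), (11, 6), (11, 7), (12, 0), (12, 1), (12, 2), (12, 3), (12, 4), (12, 5), (12, 6), (12, 7), (13, 0), (13, 3), (13, 4), (13, 7), (14, 0), (14, 3), (14, 4), (14, 7), (15, 0), (15, 1), (15, 2), (15, 3), (15, 4), (15, 5), (15, 6), (15, 7)]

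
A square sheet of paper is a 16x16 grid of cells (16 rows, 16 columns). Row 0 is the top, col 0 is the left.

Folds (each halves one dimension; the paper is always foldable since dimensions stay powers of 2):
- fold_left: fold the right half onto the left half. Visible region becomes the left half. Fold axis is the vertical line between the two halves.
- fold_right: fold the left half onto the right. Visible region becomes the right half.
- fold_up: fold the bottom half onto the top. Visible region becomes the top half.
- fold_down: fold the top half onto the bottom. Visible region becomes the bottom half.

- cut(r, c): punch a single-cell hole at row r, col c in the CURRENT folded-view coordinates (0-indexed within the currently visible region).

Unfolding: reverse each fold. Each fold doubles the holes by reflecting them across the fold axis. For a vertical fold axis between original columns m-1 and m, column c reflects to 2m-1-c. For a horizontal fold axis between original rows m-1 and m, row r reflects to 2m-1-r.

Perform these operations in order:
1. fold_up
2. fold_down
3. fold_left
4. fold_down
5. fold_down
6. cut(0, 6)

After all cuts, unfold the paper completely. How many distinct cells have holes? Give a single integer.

Answer: 32

Derivation:
Op 1 fold_up: fold axis h@8; visible region now rows[0,8) x cols[0,16) = 8x16
Op 2 fold_down: fold axis h@4; visible region now rows[4,8) x cols[0,16) = 4x16
Op 3 fold_left: fold axis v@8; visible region now rows[4,8) x cols[0,8) = 4x8
Op 4 fold_down: fold axis h@6; visible region now rows[6,8) x cols[0,8) = 2x8
Op 5 fold_down: fold axis h@7; visible region now rows[7,8) x cols[0,8) = 1x8
Op 6 cut(0, 6): punch at orig (7,6); cuts so far [(7, 6)]; region rows[7,8) x cols[0,8) = 1x8
Unfold 1 (reflect across h@7): 2 holes -> [(6, 6), (7, 6)]
Unfold 2 (reflect across h@6): 4 holes -> [(4, 6), (5, 6), (6, 6), (7, 6)]
Unfold 3 (reflect across v@8): 8 holes -> [(4, 6), (4, 9), (5, 6), (5, 9), (6, 6), (6, 9), (7, 6), (7, 9)]
Unfold 4 (reflect across h@4): 16 holes -> [(0, 6), (0, 9), (1, 6), (1, 9), (2, 6), (2, 9), (3, 6), (3, 9), (4, 6), (4, 9), (5, 6), (5, 9), (6, 6), (6, 9), (7, 6), (7, 9)]
Unfold 5 (reflect across h@8): 32 holes -> [(0, 6), (0, 9), (1, 6), (1, 9), (2, 6), (2, 9), (3, 6), (3, 9), (4, 6), (4, 9), (5, 6), (5, 9), (6, 6), (6, 9), (7, 6), (7, 9), (8, 6), (8, 9), (9, 6), (9, 9), (10, 6), (10, 9), (11, 6), (11, 9), (12, 6), (12, 9), (13, 6), (13, 9), (14, 6), (14, 9), (15, 6), (15, 9)]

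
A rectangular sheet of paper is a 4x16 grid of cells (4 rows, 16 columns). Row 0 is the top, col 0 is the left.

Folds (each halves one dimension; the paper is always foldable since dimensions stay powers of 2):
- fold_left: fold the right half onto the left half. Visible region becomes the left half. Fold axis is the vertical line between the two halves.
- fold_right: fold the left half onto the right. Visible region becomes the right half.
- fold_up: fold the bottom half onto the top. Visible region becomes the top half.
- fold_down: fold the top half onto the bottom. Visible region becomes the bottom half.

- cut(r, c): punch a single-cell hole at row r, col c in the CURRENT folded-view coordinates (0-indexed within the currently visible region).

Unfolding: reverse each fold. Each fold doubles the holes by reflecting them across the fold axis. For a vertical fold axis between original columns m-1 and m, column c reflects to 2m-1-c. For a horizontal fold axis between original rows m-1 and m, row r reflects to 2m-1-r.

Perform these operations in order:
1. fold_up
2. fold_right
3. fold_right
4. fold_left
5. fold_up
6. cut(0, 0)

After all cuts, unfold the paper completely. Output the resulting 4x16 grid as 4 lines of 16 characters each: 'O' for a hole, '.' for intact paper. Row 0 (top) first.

Answer: O..OO..OO..OO..O
O..OO..OO..OO..O
O..OO..OO..OO..O
O..OO..OO..OO..O

Derivation:
Op 1 fold_up: fold axis h@2; visible region now rows[0,2) x cols[0,16) = 2x16
Op 2 fold_right: fold axis v@8; visible region now rows[0,2) x cols[8,16) = 2x8
Op 3 fold_right: fold axis v@12; visible region now rows[0,2) x cols[12,16) = 2x4
Op 4 fold_left: fold axis v@14; visible region now rows[0,2) x cols[12,14) = 2x2
Op 5 fold_up: fold axis h@1; visible region now rows[0,1) x cols[12,14) = 1x2
Op 6 cut(0, 0): punch at orig (0,12); cuts so far [(0, 12)]; region rows[0,1) x cols[12,14) = 1x2
Unfold 1 (reflect across h@1): 2 holes -> [(0, 12), (1, 12)]
Unfold 2 (reflect across v@14): 4 holes -> [(0, 12), (0, 15), (1, 12), (1, 15)]
Unfold 3 (reflect across v@12): 8 holes -> [(0, 8), (0, 11), (0, 12), (0, 15), (1, 8), (1, 11), (1, 12), (1, 15)]
Unfold 4 (reflect across v@8): 16 holes -> [(0, 0), (0, 3), (0, 4), (0, 7), (0, 8), (0, 11), (0, 12), (0, 15), (1, 0), (1, 3), (1, 4), (1, 7), (1, 8), (1, 11), (1, 12), (1, 15)]
Unfold 5 (reflect across h@2): 32 holes -> [(0, 0), (0, 3), (0, 4), (0, 7), (0, 8), (0, 11), (0, 12), (0, 15), (1, 0), (1, 3), (1, 4), (1, 7), (1, 8), (1, 11), (1, 12), (1, 15), (2, 0), (2, 3), (2, 4), (2, 7), (2, 8), (2, 11), (2, 12), (2, 15), (3, 0), (3, 3), (3, 4), (3, 7), (3, 8), (3, 11), (3, 12), (3, 15)]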